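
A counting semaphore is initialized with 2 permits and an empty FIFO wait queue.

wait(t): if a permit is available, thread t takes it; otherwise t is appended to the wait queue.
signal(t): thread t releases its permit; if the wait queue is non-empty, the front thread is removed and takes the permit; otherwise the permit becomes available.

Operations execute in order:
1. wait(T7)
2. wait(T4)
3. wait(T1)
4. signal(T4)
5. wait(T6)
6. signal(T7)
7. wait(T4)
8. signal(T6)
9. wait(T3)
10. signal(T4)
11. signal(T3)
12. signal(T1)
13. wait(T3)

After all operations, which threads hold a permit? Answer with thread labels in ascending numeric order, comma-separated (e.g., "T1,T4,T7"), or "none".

Step 1: wait(T7) -> count=1 queue=[] holders={T7}
Step 2: wait(T4) -> count=0 queue=[] holders={T4,T7}
Step 3: wait(T1) -> count=0 queue=[T1] holders={T4,T7}
Step 4: signal(T4) -> count=0 queue=[] holders={T1,T7}
Step 5: wait(T6) -> count=0 queue=[T6] holders={T1,T7}
Step 6: signal(T7) -> count=0 queue=[] holders={T1,T6}
Step 7: wait(T4) -> count=0 queue=[T4] holders={T1,T6}
Step 8: signal(T6) -> count=0 queue=[] holders={T1,T4}
Step 9: wait(T3) -> count=0 queue=[T3] holders={T1,T4}
Step 10: signal(T4) -> count=0 queue=[] holders={T1,T3}
Step 11: signal(T3) -> count=1 queue=[] holders={T1}
Step 12: signal(T1) -> count=2 queue=[] holders={none}
Step 13: wait(T3) -> count=1 queue=[] holders={T3}
Final holders: T3

Answer: T3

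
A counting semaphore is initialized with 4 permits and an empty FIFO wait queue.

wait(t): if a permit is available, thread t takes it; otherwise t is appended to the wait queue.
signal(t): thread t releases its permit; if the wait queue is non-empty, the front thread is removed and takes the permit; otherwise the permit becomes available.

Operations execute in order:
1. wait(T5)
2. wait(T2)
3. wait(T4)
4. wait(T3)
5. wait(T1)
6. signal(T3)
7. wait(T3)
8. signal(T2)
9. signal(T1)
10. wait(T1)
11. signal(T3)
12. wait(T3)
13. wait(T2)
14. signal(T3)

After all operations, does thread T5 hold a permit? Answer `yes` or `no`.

Answer: yes

Derivation:
Step 1: wait(T5) -> count=3 queue=[] holders={T5}
Step 2: wait(T2) -> count=2 queue=[] holders={T2,T5}
Step 3: wait(T4) -> count=1 queue=[] holders={T2,T4,T5}
Step 4: wait(T3) -> count=0 queue=[] holders={T2,T3,T4,T5}
Step 5: wait(T1) -> count=0 queue=[T1] holders={T2,T3,T4,T5}
Step 6: signal(T3) -> count=0 queue=[] holders={T1,T2,T4,T5}
Step 7: wait(T3) -> count=0 queue=[T3] holders={T1,T2,T4,T5}
Step 8: signal(T2) -> count=0 queue=[] holders={T1,T3,T4,T5}
Step 9: signal(T1) -> count=1 queue=[] holders={T3,T4,T5}
Step 10: wait(T1) -> count=0 queue=[] holders={T1,T3,T4,T5}
Step 11: signal(T3) -> count=1 queue=[] holders={T1,T4,T5}
Step 12: wait(T3) -> count=0 queue=[] holders={T1,T3,T4,T5}
Step 13: wait(T2) -> count=0 queue=[T2] holders={T1,T3,T4,T5}
Step 14: signal(T3) -> count=0 queue=[] holders={T1,T2,T4,T5}
Final holders: {T1,T2,T4,T5} -> T5 in holders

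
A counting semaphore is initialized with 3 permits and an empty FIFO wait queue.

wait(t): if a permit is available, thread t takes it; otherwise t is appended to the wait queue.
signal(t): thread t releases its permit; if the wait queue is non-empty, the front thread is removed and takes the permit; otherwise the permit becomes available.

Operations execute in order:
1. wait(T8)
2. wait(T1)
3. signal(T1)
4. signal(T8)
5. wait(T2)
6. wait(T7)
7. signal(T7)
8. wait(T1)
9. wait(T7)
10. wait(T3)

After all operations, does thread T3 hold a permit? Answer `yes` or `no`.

Answer: no

Derivation:
Step 1: wait(T8) -> count=2 queue=[] holders={T8}
Step 2: wait(T1) -> count=1 queue=[] holders={T1,T8}
Step 3: signal(T1) -> count=2 queue=[] holders={T8}
Step 4: signal(T8) -> count=3 queue=[] holders={none}
Step 5: wait(T2) -> count=2 queue=[] holders={T2}
Step 6: wait(T7) -> count=1 queue=[] holders={T2,T7}
Step 7: signal(T7) -> count=2 queue=[] holders={T2}
Step 8: wait(T1) -> count=1 queue=[] holders={T1,T2}
Step 9: wait(T7) -> count=0 queue=[] holders={T1,T2,T7}
Step 10: wait(T3) -> count=0 queue=[T3] holders={T1,T2,T7}
Final holders: {T1,T2,T7} -> T3 not in holders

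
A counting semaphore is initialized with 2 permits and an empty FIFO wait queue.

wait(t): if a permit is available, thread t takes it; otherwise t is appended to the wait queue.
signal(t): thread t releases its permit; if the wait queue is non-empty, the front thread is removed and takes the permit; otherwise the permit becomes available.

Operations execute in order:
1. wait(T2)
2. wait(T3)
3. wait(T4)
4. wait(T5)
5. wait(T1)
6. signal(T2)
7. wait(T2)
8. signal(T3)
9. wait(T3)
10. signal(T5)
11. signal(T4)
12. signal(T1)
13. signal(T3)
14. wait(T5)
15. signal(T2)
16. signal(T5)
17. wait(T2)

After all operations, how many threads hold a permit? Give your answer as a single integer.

Step 1: wait(T2) -> count=1 queue=[] holders={T2}
Step 2: wait(T3) -> count=0 queue=[] holders={T2,T3}
Step 3: wait(T4) -> count=0 queue=[T4] holders={T2,T3}
Step 4: wait(T5) -> count=0 queue=[T4,T5] holders={T2,T3}
Step 5: wait(T1) -> count=0 queue=[T4,T5,T1] holders={T2,T3}
Step 6: signal(T2) -> count=0 queue=[T5,T1] holders={T3,T4}
Step 7: wait(T2) -> count=0 queue=[T5,T1,T2] holders={T3,T4}
Step 8: signal(T3) -> count=0 queue=[T1,T2] holders={T4,T5}
Step 9: wait(T3) -> count=0 queue=[T1,T2,T3] holders={T4,T5}
Step 10: signal(T5) -> count=0 queue=[T2,T3] holders={T1,T4}
Step 11: signal(T4) -> count=0 queue=[T3] holders={T1,T2}
Step 12: signal(T1) -> count=0 queue=[] holders={T2,T3}
Step 13: signal(T3) -> count=1 queue=[] holders={T2}
Step 14: wait(T5) -> count=0 queue=[] holders={T2,T5}
Step 15: signal(T2) -> count=1 queue=[] holders={T5}
Step 16: signal(T5) -> count=2 queue=[] holders={none}
Step 17: wait(T2) -> count=1 queue=[] holders={T2}
Final holders: {T2} -> 1 thread(s)

Answer: 1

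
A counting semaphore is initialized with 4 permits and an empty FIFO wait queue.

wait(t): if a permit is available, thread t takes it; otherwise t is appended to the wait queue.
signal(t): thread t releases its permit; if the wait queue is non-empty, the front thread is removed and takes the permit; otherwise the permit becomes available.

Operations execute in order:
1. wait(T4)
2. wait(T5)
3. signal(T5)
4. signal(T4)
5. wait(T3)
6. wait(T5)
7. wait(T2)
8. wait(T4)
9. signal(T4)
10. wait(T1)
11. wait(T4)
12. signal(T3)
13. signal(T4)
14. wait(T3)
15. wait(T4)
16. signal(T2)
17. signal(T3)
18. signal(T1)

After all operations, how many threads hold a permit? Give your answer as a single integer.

Step 1: wait(T4) -> count=3 queue=[] holders={T4}
Step 2: wait(T5) -> count=2 queue=[] holders={T4,T5}
Step 3: signal(T5) -> count=3 queue=[] holders={T4}
Step 4: signal(T4) -> count=4 queue=[] holders={none}
Step 5: wait(T3) -> count=3 queue=[] holders={T3}
Step 6: wait(T5) -> count=2 queue=[] holders={T3,T5}
Step 7: wait(T2) -> count=1 queue=[] holders={T2,T3,T5}
Step 8: wait(T4) -> count=0 queue=[] holders={T2,T3,T4,T5}
Step 9: signal(T4) -> count=1 queue=[] holders={T2,T3,T5}
Step 10: wait(T1) -> count=0 queue=[] holders={T1,T2,T3,T5}
Step 11: wait(T4) -> count=0 queue=[T4] holders={T1,T2,T3,T5}
Step 12: signal(T3) -> count=0 queue=[] holders={T1,T2,T4,T5}
Step 13: signal(T4) -> count=1 queue=[] holders={T1,T2,T5}
Step 14: wait(T3) -> count=0 queue=[] holders={T1,T2,T3,T5}
Step 15: wait(T4) -> count=0 queue=[T4] holders={T1,T2,T3,T5}
Step 16: signal(T2) -> count=0 queue=[] holders={T1,T3,T4,T5}
Step 17: signal(T3) -> count=1 queue=[] holders={T1,T4,T5}
Step 18: signal(T1) -> count=2 queue=[] holders={T4,T5}
Final holders: {T4,T5} -> 2 thread(s)

Answer: 2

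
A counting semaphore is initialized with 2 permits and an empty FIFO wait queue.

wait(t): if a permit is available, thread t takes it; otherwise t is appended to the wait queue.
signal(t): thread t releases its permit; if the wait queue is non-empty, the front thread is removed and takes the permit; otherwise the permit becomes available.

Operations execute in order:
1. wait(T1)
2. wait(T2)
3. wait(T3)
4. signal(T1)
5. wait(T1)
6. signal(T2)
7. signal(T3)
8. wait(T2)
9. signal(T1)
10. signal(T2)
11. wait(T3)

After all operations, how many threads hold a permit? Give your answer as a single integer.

Step 1: wait(T1) -> count=1 queue=[] holders={T1}
Step 2: wait(T2) -> count=0 queue=[] holders={T1,T2}
Step 3: wait(T3) -> count=0 queue=[T3] holders={T1,T2}
Step 4: signal(T1) -> count=0 queue=[] holders={T2,T3}
Step 5: wait(T1) -> count=0 queue=[T1] holders={T2,T3}
Step 6: signal(T2) -> count=0 queue=[] holders={T1,T3}
Step 7: signal(T3) -> count=1 queue=[] holders={T1}
Step 8: wait(T2) -> count=0 queue=[] holders={T1,T2}
Step 9: signal(T1) -> count=1 queue=[] holders={T2}
Step 10: signal(T2) -> count=2 queue=[] holders={none}
Step 11: wait(T3) -> count=1 queue=[] holders={T3}
Final holders: {T3} -> 1 thread(s)

Answer: 1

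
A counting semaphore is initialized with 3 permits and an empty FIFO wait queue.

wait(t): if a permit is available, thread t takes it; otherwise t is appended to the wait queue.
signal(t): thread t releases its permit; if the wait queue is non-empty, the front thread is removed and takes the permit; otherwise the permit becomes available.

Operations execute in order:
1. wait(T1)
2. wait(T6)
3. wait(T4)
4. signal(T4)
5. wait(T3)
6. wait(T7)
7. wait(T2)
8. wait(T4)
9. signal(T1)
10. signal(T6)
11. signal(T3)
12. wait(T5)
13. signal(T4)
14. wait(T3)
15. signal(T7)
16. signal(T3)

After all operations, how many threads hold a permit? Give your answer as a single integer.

Step 1: wait(T1) -> count=2 queue=[] holders={T1}
Step 2: wait(T6) -> count=1 queue=[] holders={T1,T6}
Step 3: wait(T4) -> count=0 queue=[] holders={T1,T4,T6}
Step 4: signal(T4) -> count=1 queue=[] holders={T1,T6}
Step 5: wait(T3) -> count=0 queue=[] holders={T1,T3,T6}
Step 6: wait(T7) -> count=0 queue=[T7] holders={T1,T3,T6}
Step 7: wait(T2) -> count=0 queue=[T7,T2] holders={T1,T3,T6}
Step 8: wait(T4) -> count=0 queue=[T7,T2,T4] holders={T1,T3,T6}
Step 9: signal(T1) -> count=0 queue=[T2,T4] holders={T3,T6,T7}
Step 10: signal(T6) -> count=0 queue=[T4] holders={T2,T3,T7}
Step 11: signal(T3) -> count=0 queue=[] holders={T2,T4,T7}
Step 12: wait(T5) -> count=0 queue=[T5] holders={T2,T4,T7}
Step 13: signal(T4) -> count=0 queue=[] holders={T2,T5,T7}
Step 14: wait(T3) -> count=0 queue=[T3] holders={T2,T5,T7}
Step 15: signal(T7) -> count=0 queue=[] holders={T2,T3,T5}
Step 16: signal(T3) -> count=1 queue=[] holders={T2,T5}
Final holders: {T2,T5} -> 2 thread(s)

Answer: 2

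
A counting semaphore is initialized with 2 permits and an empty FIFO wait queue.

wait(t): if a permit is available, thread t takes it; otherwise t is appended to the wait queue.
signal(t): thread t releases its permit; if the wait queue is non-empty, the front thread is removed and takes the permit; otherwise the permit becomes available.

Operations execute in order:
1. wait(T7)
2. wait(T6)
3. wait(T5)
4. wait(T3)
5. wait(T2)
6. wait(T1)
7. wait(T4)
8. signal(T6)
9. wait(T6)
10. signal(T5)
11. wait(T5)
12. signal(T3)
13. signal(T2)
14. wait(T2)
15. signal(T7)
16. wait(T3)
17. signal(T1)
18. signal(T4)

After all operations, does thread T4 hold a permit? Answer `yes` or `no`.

Step 1: wait(T7) -> count=1 queue=[] holders={T7}
Step 2: wait(T6) -> count=0 queue=[] holders={T6,T7}
Step 3: wait(T5) -> count=0 queue=[T5] holders={T6,T7}
Step 4: wait(T3) -> count=0 queue=[T5,T3] holders={T6,T7}
Step 5: wait(T2) -> count=0 queue=[T5,T3,T2] holders={T6,T7}
Step 6: wait(T1) -> count=0 queue=[T5,T3,T2,T1] holders={T6,T7}
Step 7: wait(T4) -> count=0 queue=[T5,T3,T2,T1,T4] holders={T6,T7}
Step 8: signal(T6) -> count=0 queue=[T3,T2,T1,T4] holders={T5,T7}
Step 9: wait(T6) -> count=0 queue=[T3,T2,T1,T4,T6] holders={T5,T7}
Step 10: signal(T5) -> count=0 queue=[T2,T1,T4,T6] holders={T3,T7}
Step 11: wait(T5) -> count=0 queue=[T2,T1,T4,T6,T5] holders={T3,T7}
Step 12: signal(T3) -> count=0 queue=[T1,T4,T6,T5] holders={T2,T7}
Step 13: signal(T2) -> count=0 queue=[T4,T6,T5] holders={T1,T7}
Step 14: wait(T2) -> count=0 queue=[T4,T6,T5,T2] holders={T1,T7}
Step 15: signal(T7) -> count=0 queue=[T6,T5,T2] holders={T1,T4}
Step 16: wait(T3) -> count=0 queue=[T6,T5,T2,T3] holders={T1,T4}
Step 17: signal(T1) -> count=0 queue=[T5,T2,T3] holders={T4,T6}
Step 18: signal(T4) -> count=0 queue=[T2,T3] holders={T5,T6}
Final holders: {T5,T6} -> T4 not in holders

Answer: no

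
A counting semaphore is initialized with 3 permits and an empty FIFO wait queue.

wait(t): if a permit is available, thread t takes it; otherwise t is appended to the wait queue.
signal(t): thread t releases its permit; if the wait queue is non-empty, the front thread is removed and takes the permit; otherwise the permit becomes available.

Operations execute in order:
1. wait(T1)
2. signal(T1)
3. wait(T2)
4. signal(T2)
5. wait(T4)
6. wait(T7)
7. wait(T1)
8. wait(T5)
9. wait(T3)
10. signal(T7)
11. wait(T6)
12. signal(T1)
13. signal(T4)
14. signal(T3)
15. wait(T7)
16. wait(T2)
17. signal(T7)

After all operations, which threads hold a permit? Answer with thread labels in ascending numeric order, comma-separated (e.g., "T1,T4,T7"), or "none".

Answer: T2,T5,T6

Derivation:
Step 1: wait(T1) -> count=2 queue=[] holders={T1}
Step 2: signal(T1) -> count=3 queue=[] holders={none}
Step 3: wait(T2) -> count=2 queue=[] holders={T2}
Step 4: signal(T2) -> count=3 queue=[] holders={none}
Step 5: wait(T4) -> count=2 queue=[] holders={T4}
Step 6: wait(T7) -> count=1 queue=[] holders={T4,T7}
Step 7: wait(T1) -> count=0 queue=[] holders={T1,T4,T7}
Step 8: wait(T5) -> count=0 queue=[T5] holders={T1,T4,T7}
Step 9: wait(T3) -> count=0 queue=[T5,T3] holders={T1,T4,T7}
Step 10: signal(T7) -> count=0 queue=[T3] holders={T1,T4,T5}
Step 11: wait(T6) -> count=0 queue=[T3,T6] holders={T1,T4,T5}
Step 12: signal(T1) -> count=0 queue=[T6] holders={T3,T4,T5}
Step 13: signal(T4) -> count=0 queue=[] holders={T3,T5,T6}
Step 14: signal(T3) -> count=1 queue=[] holders={T5,T6}
Step 15: wait(T7) -> count=0 queue=[] holders={T5,T6,T7}
Step 16: wait(T2) -> count=0 queue=[T2] holders={T5,T6,T7}
Step 17: signal(T7) -> count=0 queue=[] holders={T2,T5,T6}
Final holders: T2,T5,T6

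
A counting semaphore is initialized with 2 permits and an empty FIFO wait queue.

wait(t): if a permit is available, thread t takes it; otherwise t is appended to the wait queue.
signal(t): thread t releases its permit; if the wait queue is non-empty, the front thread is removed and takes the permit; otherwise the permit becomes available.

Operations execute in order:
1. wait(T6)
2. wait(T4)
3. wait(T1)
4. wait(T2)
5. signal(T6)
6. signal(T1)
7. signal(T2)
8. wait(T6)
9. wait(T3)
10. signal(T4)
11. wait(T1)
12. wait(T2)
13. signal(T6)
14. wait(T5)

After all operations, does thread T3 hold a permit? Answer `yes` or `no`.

Answer: yes

Derivation:
Step 1: wait(T6) -> count=1 queue=[] holders={T6}
Step 2: wait(T4) -> count=0 queue=[] holders={T4,T6}
Step 3: wait(T1) -> count=0 queue=[T1] holders={T4,T6}
Step 4: wait(T2) -> count=0 queue=[T1,T2] holders={T4,T6}
Step 5: signal(T6) -> count=0 queue=[T2] holders={T1,T4}
Step 6: signal(T1) -> count=0 queue=[] holders={T2,T4}
Step 7: signal(T2) -> count=1 queue=[] holders={T4}
Step 8: wait(T6) -> count=0 queue=[] holders={T4,T6}
Step 9: wait(T3) -> count=0 queue=[T3] holders={T4,T6}
Step 10: signal(T4) -> count=0 queue=[] holders={T3,T6}
Step 11: wait(T1) -> count=0 queue=[T1] holders={T3,T6}
Step 12: wait(T2) -> count=0 queue=[T1,T2] holders={T3,T6}
Step 13: signal(T6) -> count=0 queue=[T2] holders={T1,T3}
Step 14: wait(T5) -> count=0 queue=[T2,T5] holders={T1,T3}
Final holders: {T1,T3} -> T3 in holders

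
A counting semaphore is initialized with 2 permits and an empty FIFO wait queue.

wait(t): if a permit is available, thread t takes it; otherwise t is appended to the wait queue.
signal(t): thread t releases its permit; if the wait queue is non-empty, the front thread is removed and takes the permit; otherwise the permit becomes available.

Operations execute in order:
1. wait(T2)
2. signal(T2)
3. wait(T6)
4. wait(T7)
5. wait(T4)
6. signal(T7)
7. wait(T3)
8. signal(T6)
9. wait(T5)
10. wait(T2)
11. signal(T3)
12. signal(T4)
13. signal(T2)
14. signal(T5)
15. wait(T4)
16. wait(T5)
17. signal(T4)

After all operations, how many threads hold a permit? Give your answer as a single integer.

Answer: 1

Derivation:
Step 1: wait(T2) -> count=1 queue=[] holders={T2}
Step 2: signal(T2) -> count=2 queue=[] holders={none}
Step 3: wait(T6) -> count=1 queue=[] holders={T6}
Step 4: wait(T7) -> count=0 queue=[] holders={T6,T7}
Step 5: wait(T4) -> count=0 queue=[T4] holders={T6,T7}
Step 6: signal(T7) -> count=0 queue=[] holders={T4,T6}
Step 7: wait(T3) -> count=0 queue=[T3] holders={T4,T6}
Step 8: signal(T6) -> count=0 queue=[] holders={T3,T4}
Step 9: wait(T5) -> count=0 queue=[T5] holders={T3,T4}
Step 10: wait(T2) -> count=0 queue=[T5,T2] holders={T3,T4}
Step 11: signal(T3) -> count=0 queue=[T2] holders={T4,T5}
Step 12: signal(T4) -> count=0 queue=[] holders={T2,T5}
Step 13: signal(T2) -> count=1 queue=[] holders={T5}
Step 14: signal(T5) -> count=2 queue=[] holders={none}
Step 15: wait(T4) -> count=1 queue=[] holders={T4}
Step 16: wait(T5) -> count=0 queue=[] holders={T4,T5}
Step 17: signal(T4) -> count=1 queue=[] holders={T5}
Final holders: {T5} -> 1 thread(s)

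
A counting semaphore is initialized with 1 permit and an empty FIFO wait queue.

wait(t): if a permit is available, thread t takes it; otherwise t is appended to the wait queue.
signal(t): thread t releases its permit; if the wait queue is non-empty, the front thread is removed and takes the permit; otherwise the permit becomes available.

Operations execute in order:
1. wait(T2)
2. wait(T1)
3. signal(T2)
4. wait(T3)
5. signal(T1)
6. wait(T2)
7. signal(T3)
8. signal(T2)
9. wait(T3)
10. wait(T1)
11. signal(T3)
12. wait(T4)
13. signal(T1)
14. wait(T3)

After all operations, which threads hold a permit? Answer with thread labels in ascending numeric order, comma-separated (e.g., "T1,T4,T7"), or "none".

Answer: T4

Derivation:
Step 1: wait(T2) -> count=0 queue=[] holders={T2}
Step 2: wait(T1) -> count=0 queue=[T1] holders={T2}
Step 3: signal(T2) -> count=0 queue=[] holders={T1}
Step 4: wait(T3) -> count=0 queue=[T3] holders={T1}
Step 5: signal(T1) -> count=0 queue=[] holders={T3}
Step 6: wait(T2) -> count=0 queue=[T2] holders={T3}
Step 7: signal(T3) -> count=0 queue=[] holders={T2}
Step 8: signal(T2) -> count=1 queue=[] holders={none}
Step 9: wait(T3) -> count=0 queue=[] holders={T3}
Step 10: wait(T1) -> count=0 queue=[T1] holders={T3}
Step 11: signal(T3) -> count=0 queue=[] holders={T1}
Step 12: wait(T4) -> count=0 queue=[T4] holders={T1}
Step 13: signal(T1) -> count=0 queue=[] holders={T4}
Step 14: wait(T3) -> count=0 queue=[T3] holders={T4}
Final holders: T4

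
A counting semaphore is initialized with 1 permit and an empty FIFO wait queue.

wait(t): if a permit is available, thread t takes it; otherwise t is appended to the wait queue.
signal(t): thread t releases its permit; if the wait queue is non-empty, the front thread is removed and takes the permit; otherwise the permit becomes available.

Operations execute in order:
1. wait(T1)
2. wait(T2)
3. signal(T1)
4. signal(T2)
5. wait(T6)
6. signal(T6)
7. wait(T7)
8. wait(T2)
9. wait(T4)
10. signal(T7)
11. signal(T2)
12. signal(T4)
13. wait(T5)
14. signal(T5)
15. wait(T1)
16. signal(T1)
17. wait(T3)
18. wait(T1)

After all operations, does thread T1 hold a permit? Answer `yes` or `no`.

Step 1: wait(T1) -> count=0 queue=[] holders={T1}
Step 2: wait(T2) -> count=0 queue=[T2] holders={T1}
Step 3: signal(T1) -> count=0 queue=[] holders={T2}
Step 4: signal(T2) -> count=1 queue=[] holders={none}
Step 5: wait(T6) -> count=0 queue=[] holders={T6}
Step 6: signal(T6) -> count=1 queue=[] holders={none}
Step 7: wait(T7) -> count=0 queue=[] holders={T7}
Step 8: wait(T2) -> count=0 queue=[T2] holders={T7}
Step 9: wait(T4) -> count=0 queue=[T2,T4] holders={T7}
Step 10: signal(T7) -> count=0 queue=[T4] holders={T2}
Step 11: signal(T2) -> count=0 queue=[] holders={T4}
Step 12: signal(T4) -> count=1 queue=[] holders={none}
Step 13: wait(T5) -> count=0 queue=[] holders={T5}
Step 14: signal(T5) -> count=1 queue=[] holders={none}
Step 15: wait(T1) -> count=0 queue=[] holders={T1}
Step 16: signal(T1) -> count=1 queue=[] holders={none}
Step 17: wait(T3) -> count=0 queue=[] holders={T3}
Step 18: wait(T1) -> count=0 queue=[T1] holders={T3}
Final holders: {T3} -> T1 not in holders

Answer: no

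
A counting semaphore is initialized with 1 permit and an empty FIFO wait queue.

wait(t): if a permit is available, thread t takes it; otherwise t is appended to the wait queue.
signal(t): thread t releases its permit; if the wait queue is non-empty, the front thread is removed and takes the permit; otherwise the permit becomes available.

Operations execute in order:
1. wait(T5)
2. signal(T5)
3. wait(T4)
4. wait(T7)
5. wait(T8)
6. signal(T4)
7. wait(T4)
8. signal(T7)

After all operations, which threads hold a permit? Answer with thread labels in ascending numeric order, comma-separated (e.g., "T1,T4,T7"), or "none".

Step 1: wait(T5) -> count=0 queue=[] holders={T5}
Step 2: signal(T5) -> count=1 queue=[] holders={none}
Step 3: wait(T4) -> count=0 queue=[] holders={T4}
Step 4: wait(T7) -> count=0 queue=[T7] holders={T4}
Step 5: wait(T8) -> count=0 queue=[T7,T8] holders={T4}
Step 6: signal(T4) -> count=0 queue=[T8] holders={T7}
Step 7: wait(T4) -> count=0 queue=[T8,T4] holders={T7}
Step 8: signal(T7) -> count=0 queue=[T4] holders={T8}
Final holders: T8

Answer: T8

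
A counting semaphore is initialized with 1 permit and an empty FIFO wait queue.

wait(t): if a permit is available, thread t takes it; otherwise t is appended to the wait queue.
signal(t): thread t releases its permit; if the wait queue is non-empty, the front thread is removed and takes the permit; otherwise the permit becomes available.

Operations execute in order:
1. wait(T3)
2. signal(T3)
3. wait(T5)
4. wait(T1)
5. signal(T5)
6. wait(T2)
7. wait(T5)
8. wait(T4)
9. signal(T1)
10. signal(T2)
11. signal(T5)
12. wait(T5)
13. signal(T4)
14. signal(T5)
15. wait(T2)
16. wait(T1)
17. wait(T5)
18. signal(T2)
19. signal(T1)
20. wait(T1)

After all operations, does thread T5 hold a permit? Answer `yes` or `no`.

Answer: yes

Derivation:
Step 1: wait(T3) -> count=0 queue=[] holders={T3}
Step 2: signal(T3) -> count=1 queue=[] holders={none}
Step 3: wait(T5) -> count=0 queue=[] holders={T5}
Step 4: wait(T1) -> count=0 queue=[T1] holders={T5}
Step 5: signal(T5) -> count=0 queue=[] holders={T1}
Step 6: wait(T2) -> count=0 queue=[T2] holders={T1}
Step 7: wait(T5) -> count=0 queue=[T2,T5] holders={T1}
Step 8: wait(T4) -> count=0 queue=[T2,T5,T4] holders={T1}
Step 9: signal(T1) -> count=0 queue=[T5,T4] holders={T2}
Step 10: signal(T2) -> count=0 queue=[T4] holders={T5}
Step 11: signal(T5) -> count=0 queue=[] holders={T4}
Step 12: wait(T5) -> count=0 queue=[T5] holders={T4}
Step 13: signal(T4) -> count=0 queue=[] holders={T5}
Step 14: signal(T5) -> count=1 queue=[] holders={none}
Step 15: wait(T2) -> count=0 queue=[] holders={T2}
Step 16: wait(T1) -> count=0 queue=[T1] holders={T2}
Step 17: wait(T5) -> count=0 queue=[T1,T5] holders={T2}
Step 18: signal(T2) -> count=0 queue=[T5] holders={T1}
Step 19: signal(T1) -> count=0 queue=[] holders={T5}
Step 20: wait(T1) -> count=0 queue=[T1] holders={T5}
Final holders: {T5} -> T5 in holders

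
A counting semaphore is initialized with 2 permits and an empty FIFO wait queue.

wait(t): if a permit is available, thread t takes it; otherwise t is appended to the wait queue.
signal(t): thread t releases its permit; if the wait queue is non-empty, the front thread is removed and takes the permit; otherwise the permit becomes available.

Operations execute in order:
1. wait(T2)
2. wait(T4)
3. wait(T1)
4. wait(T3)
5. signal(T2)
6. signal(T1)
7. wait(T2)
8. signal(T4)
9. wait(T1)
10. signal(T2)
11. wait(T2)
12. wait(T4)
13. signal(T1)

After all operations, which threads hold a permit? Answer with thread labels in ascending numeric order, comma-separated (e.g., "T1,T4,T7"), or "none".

Answer: T2,T3

Derivation:
Step 1: wait(T2) -> count=1 queue=[] holders={T2}
Step 2: wait(T4) -> count=0 queue=[] holders={T2,T4}
Step 3: wait(T1) -> count=0 queue=[T1] holders={T2,T4}
Step 4: wait(T3) -> count=0 queue=[T1,T3] holders={T2,T4}
Step 5: signal(T2) -> count=0 queue=[T3] holders={T1,T4}
Step 6: signal(T1) -> count=0 queue=[] holders={T3,T4}
Step 7: wait(T2) -> count=0 queue=[T2] holders={T3,T4}
Step 8: signal(T4) -> count=0 queue=[] holders={T2,T3}
Step 9: wait(T1) -> count=0 queue=[T1] holders={T2,T3}
Step 10: signal(T2) -> count=0 queue=[] holders={T1,T3}
Step 11: wait(T2) -> count=0 queue=[T2] holders={T1,T3}
Step 12: wait(T4) -> count=0 queue=[T2,T4] holders={T1,T3}
Step 13: signal(T1) -> count=0 queue=[T4] holders={T2,T3}
Final holders: T2,T3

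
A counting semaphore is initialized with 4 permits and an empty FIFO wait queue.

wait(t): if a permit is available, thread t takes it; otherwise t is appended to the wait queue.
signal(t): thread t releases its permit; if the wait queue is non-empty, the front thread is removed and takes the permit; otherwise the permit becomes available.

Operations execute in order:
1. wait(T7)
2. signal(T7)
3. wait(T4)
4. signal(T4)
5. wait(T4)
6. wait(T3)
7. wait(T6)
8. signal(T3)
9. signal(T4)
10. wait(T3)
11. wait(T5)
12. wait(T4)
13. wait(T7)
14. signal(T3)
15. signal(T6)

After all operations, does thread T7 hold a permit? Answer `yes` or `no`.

Step 1: wait(T7) -> count=3 queue=[] holders={T7}
Step 2: signal(T7) -> count=4 queue=[] holders={none}
Step 3: wait(T4) -> count=3 queue=[] holders={T4}
Step 4: signal(T4) -> count=4 queue=[] holders={none}
Step 5: wait(T4) -> count=3 queue=[] holders={T4}
Step 6: wait(T3) -> count=2 queue=[] holders={T3,T4}
Step 7: wait(T6) -> count=1 queue=[] holders={T3,T4,T6}
Step 8: signal(T3) -> count=2 queue=[] holders={T4,T6}
Step 9: signal(T4) -> count=3 queue=[] holders={T6}
Step 10: wait(T3) -> count=2 queue=[] holders={T3,T6}
Step 11: wait(T5) -> count=1 queue=[] holders={T3,T5,T6}
Step 12: wait(T4) -> count=0 queue=[] holders={T3,T4,T5,T6}
Step 13: wait(T7) -> count=0 queue=[T7] holders={T3,T4,T5,T6}
Step 14: signal(T3) -> count=0 queue=[] holders={T4,T5,T6,T7}
Step 15: signal(T6) -> count=1 queue=[] holders={T4,T5,T7}
Final holders: {T4,T5,T7} -> T7 in holders

Answer: yes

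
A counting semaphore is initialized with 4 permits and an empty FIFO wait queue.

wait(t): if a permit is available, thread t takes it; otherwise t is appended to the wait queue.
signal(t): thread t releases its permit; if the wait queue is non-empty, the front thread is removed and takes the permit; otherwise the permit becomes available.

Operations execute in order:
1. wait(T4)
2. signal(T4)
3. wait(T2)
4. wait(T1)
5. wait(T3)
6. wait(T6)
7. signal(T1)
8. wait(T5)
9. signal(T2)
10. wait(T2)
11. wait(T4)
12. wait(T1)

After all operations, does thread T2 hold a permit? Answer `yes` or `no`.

Answer: yes

Derivation:
Step 1: wait(T4) -> count=3 queue=[] holders={T4}
Step 2: signal(T4) -> count=4 queue=[] holders={none}
Step 3: wait(T2) -> count=3 queue=[] holders={T2}
Step 4: wait(T1) -> count=2 queue=[] holders={T1,T2}
Step 5: wait(T3) -> count=1 queue=[] holders={T1,T2,T3}
Step 6: wait(T6) -> count=0 queue=[] holders={T1,T2,T3,T6}
Step 7: signal(T1) -> count=1 queue=[] holders={T2,T3,T6}
Step 8: wait(T5) -> count=0 queue=[] holders={T2,T3,T5,T6}
Step 9: signal(T2) -> count=1 queue=[] holders={T3,T5,T6}
Step 10: wait(T2) -> count=0 queue=[] holders={T2,T3,T5,T6}
Step 11: wait(T4) -> count=0 queue=[T4] holders={T2,T3,T5,T6}
Step 12: wait(T1) -> count=0 queue=[T4,T1] holders={T2,T3,T5,T6}
Final holders: {T2,T3,T5,T6} -> T2 in holders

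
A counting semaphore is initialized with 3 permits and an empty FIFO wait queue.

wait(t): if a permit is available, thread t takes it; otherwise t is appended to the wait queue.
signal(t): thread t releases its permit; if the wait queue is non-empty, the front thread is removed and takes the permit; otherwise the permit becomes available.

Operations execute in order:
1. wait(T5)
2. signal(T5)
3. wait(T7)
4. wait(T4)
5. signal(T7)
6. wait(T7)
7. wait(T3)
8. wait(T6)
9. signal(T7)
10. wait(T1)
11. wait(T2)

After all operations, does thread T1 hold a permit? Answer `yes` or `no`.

Answer: no

Derivation:
Step 1: wait(T5) -> count=2 queue=[] holders={T5}
Step 2: signal(T5) -> count=3 queue=[] holders={none}
Step 3: wait(T7) -> count=2 queue=[] holders={T7}
Step 4: wait(T4) -> count=1 queue=[] holders={T4,T7}
Step 5: signal(T7) -> count=2 queue=[] holders={T4}
Step 6: wait(T7) -> count=1 queue=[] holders={T4,T7}
Step 7: wait(T3) -> count=0 queue=[] holders={T3,T4,T7}
Step 8: wait(T6) -> count=0 queue=[T6] holders={T3,T4,T7}
Step 9: signal(T7) -> count=0 queue=[] holders={T3,T4,T6}
Step 10: wait(T1) -> count=0 queue=[T1] holders={T3,T4,T6}
Step 11: wait(T2) -> count=0 queue=[T1,T2] holders={T3,T4,T6}
Final holders: {T3,T4,T6} -> T1 not in holders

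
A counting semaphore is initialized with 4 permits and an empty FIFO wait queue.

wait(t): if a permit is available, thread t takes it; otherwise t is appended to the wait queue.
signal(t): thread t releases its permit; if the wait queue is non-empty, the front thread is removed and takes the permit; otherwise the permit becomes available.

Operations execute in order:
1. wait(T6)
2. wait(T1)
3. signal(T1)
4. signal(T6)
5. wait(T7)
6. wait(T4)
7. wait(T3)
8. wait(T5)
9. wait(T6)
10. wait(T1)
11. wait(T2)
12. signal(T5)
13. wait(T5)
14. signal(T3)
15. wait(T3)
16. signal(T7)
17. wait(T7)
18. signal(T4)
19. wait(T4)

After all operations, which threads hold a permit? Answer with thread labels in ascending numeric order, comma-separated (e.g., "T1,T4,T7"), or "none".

Step 1: wait(T6) -> count=3 queue=[] holders={T6}
Step 2: wait(T1) -> count=2 queue=[] holders={T1,T6}
Step 3: signal(T1) -> count=3 queue=[] holders={T6}
Step 4: signal(T6) -> count=4 queue=[] holders={none}
Step 5: wait(T7) -> count=3 queue=[] holders={T7}
Step 6: wait(T4) -> count=2 queue=[] holders={T4,T7}
Step 7: wait(T3) -> count=1 queue=[] holders={T3,T4,T7}
Step 8: wait(T5) -> count=0 queue=[] holders={T3,T4,T5,T7}
Step 9: wait(T6) -> count=0 queue=[T6] holders={T3,T4,T5,T7}
Step 10: wait(T1) -> count=0 queue=[T6,T1] holders={T3,T4,T5,T7}
Step 11: wait(T2) -> count=0 queue=[T6,T1,T2] holders={T3,T4,T5,T7}
Step 12: signal(T5) -> count=0 queue=[T1,T2] holders={T3,T4,T6,T7}
Step 13: wait(T5) -> count=0 queue=[T1,T2,T5] holders={T3,T4,T6,T7}
Step 14: signal(T3) -> count=0 queue=[T2,T5] holders={T1,T4,T6,T7}
Step 15: wait(T3) -> count=0 queue=[T2,T5,T3] holders={T1,T4,T6,T7}
Step 16: signal(T7) -> count=0 queue=[T5,T3] holders={T1,T2,T4,T6}
Step 17: wait(T7) -> count=0 queue=[T5,T3,T7] holders={T1,T2,T4,T6}
Step 18: signal(T4) -> count=0 queue=[T3,T7] holders={T1,T2,T5,T6}
Step 19: wait(T4) -> count=0 queue=[T3,T7,T4] holders={T1,T2,T5,T6}
Final holders: T1,T2,T5,T6

Answer: T1,T2,T5,T6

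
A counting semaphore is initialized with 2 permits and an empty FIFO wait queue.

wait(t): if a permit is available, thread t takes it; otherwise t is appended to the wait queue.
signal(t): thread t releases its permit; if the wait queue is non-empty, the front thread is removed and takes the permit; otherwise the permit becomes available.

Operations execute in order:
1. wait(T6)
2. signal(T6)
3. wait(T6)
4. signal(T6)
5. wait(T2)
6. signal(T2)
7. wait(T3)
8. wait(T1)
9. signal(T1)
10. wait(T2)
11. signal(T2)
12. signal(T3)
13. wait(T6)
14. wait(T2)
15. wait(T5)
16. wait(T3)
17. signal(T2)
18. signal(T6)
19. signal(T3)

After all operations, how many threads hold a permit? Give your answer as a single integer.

Answer: 1

Derivation:
Step 1: wait(T6) -> count=1 queue=[] holders={T6}
Step 2: signal(T6) -> count=2 queue=[] holders={none}
Step 3: wait(T6) -> count=1 queue=[] holders={T6}
Step 4: signal(T6) -> count=2 queue=[] holders={none}
Step 5: wait(T2) -> count=1 queue=[] holders={T2}
Step 6: signal(T2) -> count=2 queue=[] holders={none}
Step 7: wait(T3) -> count=1 queue=[] holders={T3}
Step 8: wait(T1) -> count=0 queue=[] holders={T1,T3}
Step 9: signal(T1) -> count=1 queue=[] holders={T3}
Step 10: wait(T2) -> count=0 queue=[] holders={T2,T3}
Step 11: signal(T2) -> count=1 queue=[] holders={T3}
Step 12: signal(T3) -> count=2 queue=[] holders={none}
Step 13: wait(T6) -> count=1 queue=[] holders={T6}
Step 14: wait(T2) -> count=0 queue=[] holders={T2,T6}
Step 15: wait(T5) -> count=0 queue=[T5] holders={T2,T6}
Step 16: wait(T3) -> count=0 queue=[T5,T3] holders={T2,T6}
Step 17: signal(T2) -> count=0 queue=[T3] holders={T5,T6}
Step 18: signal(T6) -> count=0 queue=[] holders={T3,T5}
Step 19: signal(T3) -> count=1 queue=[] holders={T5}
Final holders: {T5} -> 1 thread(s)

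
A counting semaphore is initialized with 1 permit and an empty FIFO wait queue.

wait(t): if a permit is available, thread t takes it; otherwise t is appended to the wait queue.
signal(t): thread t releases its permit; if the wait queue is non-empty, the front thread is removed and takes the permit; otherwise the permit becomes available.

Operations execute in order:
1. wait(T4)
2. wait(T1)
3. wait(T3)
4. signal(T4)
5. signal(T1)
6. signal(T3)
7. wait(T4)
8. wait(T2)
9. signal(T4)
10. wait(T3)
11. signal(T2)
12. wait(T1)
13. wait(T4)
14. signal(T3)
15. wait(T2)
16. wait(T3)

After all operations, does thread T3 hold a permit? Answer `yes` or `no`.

Step 1: wait(T4) -> count=0 queue=[] holders={T4}
Step 2: wait(T1) -> count=0 queue=[T1] holders={T4}
Step 3: wait(T3) -> count=0 queue=[T1,T3] holders={T4}
Step 4: signal(T4) -> count=0 queue=[T3] holders={T1}
Step 5: signal(T1) -> count=0 queue=[] holders={T3}
Step 6: signal(T3) -> count=1 queue=[] holders={none}
Step 7: wait(T4) -> count=0 queue=[] holders={T4}
Step 8: wait(T2) -> count=0 queue=[T2] holders={T4}
Step 9: signal(T4) -> count=0 queue=[] holders={T2}
Step 10: wait(T3) -> count=0 queue=[T3] holders={T2}
Step 11: signal(T2) -> count=0 queue=[] holders={T3}
Step 12: wait(T1) -> count=0 queue=[T1] holders={T3}
Step 13: wait(T4) -> count=0 queue=[T1,T4] holders={T3}
Step 14: signal(T3) -> count=0 queue=[T4] holders={T1}
Step 15: wait(T2) -> count=0 queue=[T4,T2] holders={T1}
Step 16: wait(T3) -> count=0 queue=[T4,T2,T3] holders={T1}
Final holders: {T1} -> T3 not in holders

Answer: no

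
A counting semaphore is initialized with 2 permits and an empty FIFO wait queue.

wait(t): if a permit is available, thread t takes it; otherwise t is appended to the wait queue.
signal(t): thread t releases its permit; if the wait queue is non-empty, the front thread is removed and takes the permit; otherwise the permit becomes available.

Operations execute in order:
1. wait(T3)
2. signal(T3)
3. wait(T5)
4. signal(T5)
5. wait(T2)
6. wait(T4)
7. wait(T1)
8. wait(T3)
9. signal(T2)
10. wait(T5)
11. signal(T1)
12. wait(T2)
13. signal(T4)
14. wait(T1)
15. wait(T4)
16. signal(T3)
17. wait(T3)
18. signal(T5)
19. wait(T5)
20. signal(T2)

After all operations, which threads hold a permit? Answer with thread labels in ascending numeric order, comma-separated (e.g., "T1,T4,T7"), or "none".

Step 1: wait(T3) -> count=1 queue=[] holders={T3}
Step 2: signal(T3) -> count=2 queue=[] holders={none}
Step 3: wait(T5) -> count=1 queue=[] holders={T5}
Step 4: signal(T5) -> count=2 queue=[] holders={none}
Step 5: wait(T2) -> count=1 queue=[] holders={T2}
Step 6: wait(T4) -> count=0 queue=[] holders={T2,T4}
Step 7: wait(T1) -> count=0 queue=[T1] holders={T2,T4}
Step 8: wait(T3) -> count=0 queue=[T1,T3] holders={T2,T4}
Step 9: signal(T2) -> count=0 queue=[T3] holders={T1,T4}
Step 10: wait(T5) -> count=0 queue=[T3,T5] holders={T1,T4}
Step 11: signal(T1) -> count=0 queue=[T5] holders={T3,T4}
Step 12: wait(T2) -> count=0 queue=[T5,T2] holders={T3,T4}
Step 13: signal(T4) -> count=0 queue=[T2] holders={T3,T5}
Step 14: wait(T1) -> count=0 queue=[T2,T1] holders={T3,T5}
Step 15: wait(T4) -> count=0 queue=[T2,T1,T4] holders={T3,T5}
Step 16: signal(T3) -> count=0 queue=[T1,T4] holders={T2,T5}
Step 17: wait(T3) -> count=0 queue=[T1,T4,T3] holders={T2,T5}
Step 18: signal(T5) -> count=0 queue=[T4,T3] holders={T1,T2}
Step 19: wait(T5) -> count=0 queue=[T4,T3,T5] holders={T1,T2}
Step 20: signal(T2) -> count=0 queue=[T3,T5] holders={T1,T4}
Final holders: T1,T4

Answer: T1,T4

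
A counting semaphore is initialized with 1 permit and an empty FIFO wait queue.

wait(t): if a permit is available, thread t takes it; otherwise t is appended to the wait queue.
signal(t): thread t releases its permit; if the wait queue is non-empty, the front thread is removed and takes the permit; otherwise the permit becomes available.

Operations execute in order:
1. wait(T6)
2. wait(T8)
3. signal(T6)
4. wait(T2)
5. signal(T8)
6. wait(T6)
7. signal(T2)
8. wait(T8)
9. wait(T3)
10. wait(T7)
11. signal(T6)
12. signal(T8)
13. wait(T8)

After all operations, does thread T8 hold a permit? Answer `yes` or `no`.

Answer: no

Derivation:
Step 1: wait(T6) -> count=0 queue=[] holders={T6}
Step 2: wait(T8) -> count=0 queue=[T8] holders={T6}
Step 3: signal(T6) -> count=0 queue=[] holders={T8}
Step 4: wait(T2) -> count=0 queue=[T2] holders={T8}
Step 5: signal(T8) -> count=0 queue=[] holders={T2}
Step 6: wait(T6) -> count=0 queue=[T6] holders={T2}
Step 7: signal(T2) -> count=0 queue=[] holders={T6}
Step 8: wait(T8) -> count=0 queue=[T8] holders={T6}
Step 9: wait(T3) -> count=0 queue=[T8,T3] holders={T6}
Step 10: wait(T7) -> count=0 queue=[T8,T3,T7] holders={T6}
Step 11: signal(T6) -> count=0 queue=[T3,T7] holders={T8}
Step 12: signal(T8) -> count=0 queue=[T7] holders={T3}
Step 13: wait(T8) -> count=0 queue=[T7,T8] holders={T3}
Final holders: {T3} -> T8 not in holders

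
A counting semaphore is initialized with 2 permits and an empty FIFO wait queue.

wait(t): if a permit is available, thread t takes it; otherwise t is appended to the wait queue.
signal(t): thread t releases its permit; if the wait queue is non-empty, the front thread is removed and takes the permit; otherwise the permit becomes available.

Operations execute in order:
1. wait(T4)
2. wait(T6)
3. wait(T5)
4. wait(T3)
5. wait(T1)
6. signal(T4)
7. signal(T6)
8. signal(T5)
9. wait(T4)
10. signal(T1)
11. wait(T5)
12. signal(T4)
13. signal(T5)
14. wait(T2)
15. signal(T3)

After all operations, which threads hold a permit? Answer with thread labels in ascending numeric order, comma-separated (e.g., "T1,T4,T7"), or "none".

Step 1: wait(T4) -> count=1 queue=[] holders={T4}
Step 2: wait(T6) -> count=0 queue=[] holders={T4,T6}
Step 3: wait(T5) -> count=0 queue=[T5] holders={T4,T6}
Step 4: wait(T3) -> count=0 queue=[T5,T3] holders={T4,T6}
Step 5: wait(T1) -> count=0 queue=[T5,T3,T1] holders={T4,T6}
Step 6: signal(T4) -> count=0 queue=[T3,T1] holders={T5,T6}
Step 7: signal(T6) -> count=0 queue=[T1] holders={T3,T5}
Step 8: signal(T5) -> count=0 queue=[] holders={T1,T3}
Step 9: wait(T4) -> count=0 queue=[T4] holders={T1,T3}
Step 10: signal(T1) -> count=0 queue=[] holders={T3,T4}
Step 11: wait(T5) -> count=0 queue=[T5] holders={T3,T4}
Step 12: signal(T4) -> count=0 queue=[] holders={T3,T5}
Step 13: signal(T5) -> count=1 queue=[] holders={T3}
Step 14: wait(T2) -> count=0 queue=[] holders={T2,T3}
Step 15: signal(T3) -> count=1 queue=[] holders={T2}
Final holders: T2

Answer: T2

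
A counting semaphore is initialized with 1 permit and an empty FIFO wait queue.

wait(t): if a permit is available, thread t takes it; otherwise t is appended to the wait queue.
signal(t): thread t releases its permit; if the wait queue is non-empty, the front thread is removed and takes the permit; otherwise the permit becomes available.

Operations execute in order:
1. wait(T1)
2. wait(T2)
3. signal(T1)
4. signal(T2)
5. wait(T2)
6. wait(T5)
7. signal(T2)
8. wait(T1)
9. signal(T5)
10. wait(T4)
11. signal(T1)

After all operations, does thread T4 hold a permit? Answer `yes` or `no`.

Step 1: wait(T1) -> count=0 queue=[] holders={T1}
Step 2: wait(T2) -> count=0 queue=[T2] holders={T1}
Step 3: signal(T1) -> count=0 queue=[] holders={T2}
Step 4: signal(T2) -> count=1 queue=[] holders={none}
Step 5: wait(T2) -> count=0 queue=[] holders={T2}
Step 6: wait(T5) -> count=0 queue=[T5] holders={T2}
Step 7: signal(T2) -> count=0 queue=[] holders={T5}
Step 8: wait(T1) -> count=0 queue=[T1] holders={T5}
Step 9: signal(T5) -> count=0 queue=[] holders={T1}
Step 10: wait(T4) -> count=0 queue=[T4] holders={T1}
Step 11: signal(T1) -> count=0 queue=[] holders={T4}
Final holders: {T4} -> T4 in holders

Answer: yes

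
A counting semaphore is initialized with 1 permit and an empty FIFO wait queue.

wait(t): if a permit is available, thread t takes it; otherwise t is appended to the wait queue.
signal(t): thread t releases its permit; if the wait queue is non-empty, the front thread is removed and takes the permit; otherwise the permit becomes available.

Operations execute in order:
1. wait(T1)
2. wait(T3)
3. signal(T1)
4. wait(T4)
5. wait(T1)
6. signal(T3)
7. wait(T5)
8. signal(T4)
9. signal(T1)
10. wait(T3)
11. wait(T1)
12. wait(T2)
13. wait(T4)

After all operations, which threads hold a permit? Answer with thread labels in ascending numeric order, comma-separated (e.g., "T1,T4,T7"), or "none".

Answer: T5

Derivation:
Step 1: wait(T1) -> count=0 queue=[] holders={T1}
Step 2: wait(T3) -> count=0 queue=[T3] holders={T1}
Step 3: signal(T1) -> count=0 queue=[] holders={T3}
Step 4: wait(T4) -> count=0 queue=[T4] holders={T3}
Step 5: wait(T1) -> count=0 queue=[T4,T1] holders={T3}
Step 6: signal(T3) -> count=0 queue=[T1] holders={T4}
Step 7: wait(T5) -> count=0 queue=[T1,T5] holders={T4}
Step 8: signal(T4) -> count=0 queue=[T5] holders={T1}
Step 9: signal(T1) -> count=0 queue=[] holders={T5}
Step 10: wait(T3) -> count=0 queue=[T3] holders={T5}
Step 11: wait(T1) -> count=0 queue=[T3,T1] holders={T5}
Step 12: wait(T2) -> count=0 queue=[T3,T1,T2] holders={T5}
Step 13: wait(T4) -> count=0 queue=[T3,T1,T2,T4] holders={T5}
Final holders: T5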